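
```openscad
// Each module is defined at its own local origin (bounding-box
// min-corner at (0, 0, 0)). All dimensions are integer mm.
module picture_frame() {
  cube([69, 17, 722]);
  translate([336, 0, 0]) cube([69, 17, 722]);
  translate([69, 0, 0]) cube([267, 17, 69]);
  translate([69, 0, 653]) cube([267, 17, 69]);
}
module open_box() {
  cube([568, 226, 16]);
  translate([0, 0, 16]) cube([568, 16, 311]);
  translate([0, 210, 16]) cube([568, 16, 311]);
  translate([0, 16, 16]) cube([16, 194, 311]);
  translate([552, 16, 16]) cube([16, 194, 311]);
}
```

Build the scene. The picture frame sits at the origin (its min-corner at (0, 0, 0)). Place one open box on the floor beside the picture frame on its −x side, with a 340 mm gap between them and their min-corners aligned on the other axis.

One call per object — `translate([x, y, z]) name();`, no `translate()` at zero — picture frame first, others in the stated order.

picture_frame();
translate([-908, 0, 0]) open_box();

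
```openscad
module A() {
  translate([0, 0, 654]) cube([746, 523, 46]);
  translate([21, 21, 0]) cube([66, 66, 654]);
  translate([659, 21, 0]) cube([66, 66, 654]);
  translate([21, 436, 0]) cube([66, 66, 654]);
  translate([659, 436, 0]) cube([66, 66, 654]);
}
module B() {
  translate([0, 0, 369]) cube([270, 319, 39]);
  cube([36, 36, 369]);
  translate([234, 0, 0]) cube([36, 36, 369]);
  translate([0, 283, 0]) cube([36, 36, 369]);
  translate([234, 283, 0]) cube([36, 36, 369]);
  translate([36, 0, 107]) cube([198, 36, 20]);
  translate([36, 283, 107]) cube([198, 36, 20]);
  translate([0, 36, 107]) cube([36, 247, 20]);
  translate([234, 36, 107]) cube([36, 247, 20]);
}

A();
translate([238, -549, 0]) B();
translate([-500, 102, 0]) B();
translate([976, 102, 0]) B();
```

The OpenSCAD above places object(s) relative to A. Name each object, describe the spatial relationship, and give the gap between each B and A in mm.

A is a table. B is a stool. Three stools sit around the table at the −y, −x, +x sides. The gap between each stool and the table is 230 mm.

Each stool's nearest face is 230 mm from the table's bounding box.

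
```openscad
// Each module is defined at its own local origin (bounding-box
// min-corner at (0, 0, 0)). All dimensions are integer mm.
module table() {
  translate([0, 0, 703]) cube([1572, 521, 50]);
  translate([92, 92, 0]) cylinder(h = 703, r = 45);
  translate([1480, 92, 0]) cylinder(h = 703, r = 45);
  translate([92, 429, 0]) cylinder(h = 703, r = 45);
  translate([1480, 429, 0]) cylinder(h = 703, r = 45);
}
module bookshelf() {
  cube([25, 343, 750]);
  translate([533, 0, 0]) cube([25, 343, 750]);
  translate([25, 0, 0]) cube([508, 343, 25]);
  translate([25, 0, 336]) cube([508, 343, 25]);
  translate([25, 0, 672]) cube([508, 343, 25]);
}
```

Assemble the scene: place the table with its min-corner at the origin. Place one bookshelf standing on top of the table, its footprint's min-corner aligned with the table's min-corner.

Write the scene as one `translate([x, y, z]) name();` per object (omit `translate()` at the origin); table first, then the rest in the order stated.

table();
translate([0, 0, 753]) bookshelf();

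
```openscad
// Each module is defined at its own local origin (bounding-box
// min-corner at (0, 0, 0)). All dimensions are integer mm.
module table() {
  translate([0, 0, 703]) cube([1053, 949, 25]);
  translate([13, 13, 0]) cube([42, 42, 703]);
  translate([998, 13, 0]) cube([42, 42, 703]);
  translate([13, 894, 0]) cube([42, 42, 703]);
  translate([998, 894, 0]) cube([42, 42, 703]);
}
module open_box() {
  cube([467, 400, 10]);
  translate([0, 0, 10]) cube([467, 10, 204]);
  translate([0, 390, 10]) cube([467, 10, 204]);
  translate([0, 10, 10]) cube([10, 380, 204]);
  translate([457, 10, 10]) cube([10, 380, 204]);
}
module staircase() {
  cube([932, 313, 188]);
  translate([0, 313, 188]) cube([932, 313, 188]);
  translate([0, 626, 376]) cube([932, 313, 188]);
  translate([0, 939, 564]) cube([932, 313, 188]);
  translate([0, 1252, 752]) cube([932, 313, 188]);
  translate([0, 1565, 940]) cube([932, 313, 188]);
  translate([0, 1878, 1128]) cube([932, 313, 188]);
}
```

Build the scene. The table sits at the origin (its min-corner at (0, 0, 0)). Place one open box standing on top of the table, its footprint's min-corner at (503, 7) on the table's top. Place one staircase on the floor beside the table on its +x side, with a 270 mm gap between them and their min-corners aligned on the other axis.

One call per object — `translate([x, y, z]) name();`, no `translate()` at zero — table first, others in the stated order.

table();
translate([503, 7, 728]) open_box();
translate([1323, 0, 0]) staircase();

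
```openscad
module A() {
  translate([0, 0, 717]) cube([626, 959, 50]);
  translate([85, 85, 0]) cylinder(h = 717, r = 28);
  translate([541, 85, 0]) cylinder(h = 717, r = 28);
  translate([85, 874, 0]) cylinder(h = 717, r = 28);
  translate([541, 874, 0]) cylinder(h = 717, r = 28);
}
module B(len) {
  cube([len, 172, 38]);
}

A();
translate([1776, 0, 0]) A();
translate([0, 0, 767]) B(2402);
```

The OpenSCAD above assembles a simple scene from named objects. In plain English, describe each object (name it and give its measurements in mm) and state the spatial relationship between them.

A is a rectangular dining table. The top is 626×959×50 mm with its upper surface at z = 767 mm. It stands on four round legs of 56 mm diameter, each leg's bounding box inset 57 mm from the nearest pair of top edges, running from the floor to the underside of the top.

B is a rectangular beam 2402 mm long (x), 172 mm deep (y), 38 mm thick (z).

The beam spans the tops of two tables placed 1150 mm apart, resting at z = 767 mm.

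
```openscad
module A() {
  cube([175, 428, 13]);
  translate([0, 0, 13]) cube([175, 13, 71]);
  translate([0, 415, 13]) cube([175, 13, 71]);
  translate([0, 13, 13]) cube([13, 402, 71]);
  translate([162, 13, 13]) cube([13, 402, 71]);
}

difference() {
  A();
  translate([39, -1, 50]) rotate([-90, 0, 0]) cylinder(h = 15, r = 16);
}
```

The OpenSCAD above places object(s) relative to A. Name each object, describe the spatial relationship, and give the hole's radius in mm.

A is an open box. The open box has a circular hole through its front wall. The hole's radius is 16 mm.

The subtracted cylinder has r = 16 mm.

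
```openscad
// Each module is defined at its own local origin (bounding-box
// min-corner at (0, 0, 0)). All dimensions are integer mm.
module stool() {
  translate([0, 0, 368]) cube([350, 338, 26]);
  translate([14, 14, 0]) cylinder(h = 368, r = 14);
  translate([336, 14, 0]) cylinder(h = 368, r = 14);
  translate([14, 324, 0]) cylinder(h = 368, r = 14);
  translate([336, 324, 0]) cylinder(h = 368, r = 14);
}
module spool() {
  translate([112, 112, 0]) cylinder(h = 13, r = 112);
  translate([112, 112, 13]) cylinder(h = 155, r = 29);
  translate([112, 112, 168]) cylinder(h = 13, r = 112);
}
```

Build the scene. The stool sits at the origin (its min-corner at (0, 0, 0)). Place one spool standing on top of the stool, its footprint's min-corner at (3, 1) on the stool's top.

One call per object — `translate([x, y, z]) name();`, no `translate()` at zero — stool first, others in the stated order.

stool();
translate([3, 1, 394]) spool();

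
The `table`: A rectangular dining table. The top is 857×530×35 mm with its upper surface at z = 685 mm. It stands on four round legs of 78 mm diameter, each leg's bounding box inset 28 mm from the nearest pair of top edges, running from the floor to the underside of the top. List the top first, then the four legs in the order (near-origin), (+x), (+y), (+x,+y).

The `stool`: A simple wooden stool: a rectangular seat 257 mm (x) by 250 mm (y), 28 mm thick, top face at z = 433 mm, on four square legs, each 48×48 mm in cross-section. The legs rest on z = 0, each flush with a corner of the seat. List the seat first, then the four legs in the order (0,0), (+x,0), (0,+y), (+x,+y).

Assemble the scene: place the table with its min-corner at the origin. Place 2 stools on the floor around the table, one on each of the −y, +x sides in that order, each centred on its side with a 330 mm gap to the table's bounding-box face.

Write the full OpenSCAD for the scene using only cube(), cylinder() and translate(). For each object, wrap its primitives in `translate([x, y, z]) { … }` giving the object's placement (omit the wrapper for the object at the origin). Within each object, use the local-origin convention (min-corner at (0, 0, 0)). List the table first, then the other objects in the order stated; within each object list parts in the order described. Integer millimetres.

translate([0, 0, 650]) cube([857, 530, 35]);
translate([67, 67, 0]) cylinder(h = 650, r = 39);
translate([790, 67, 0]) cylinder(h = 650, r = 39);
translate([67, 463, 0]) cylinder(h = 650, r = 39);
translate([790, 463, 0]) cylinder(h = 650, r = 39);
translate([300, -580, 0]) {
  translate([0, 0, 405]) cube([257, 250, 28]);
  cube([48, 48, 405]);
  translate([209, 0, 0]) cube([48, 48, 405]);
  translate([0, 202, 0]) cube([48, 48, 405]);
  translate([209, 202, 0]) cube([48, 48, 405]);
}
translate([1187, 140, 0]) {
  translate([0, 0, 405]) cube([257, 250, 28]);
  cube([48, 48, 405]);
  translate([209, 0, 0]) cube([48, 48, 405]);
  translate([0, 202, 0]) cube([48, 48, 405]);
  translate([209, 202, 0]) cube([48, 48, 405]);
}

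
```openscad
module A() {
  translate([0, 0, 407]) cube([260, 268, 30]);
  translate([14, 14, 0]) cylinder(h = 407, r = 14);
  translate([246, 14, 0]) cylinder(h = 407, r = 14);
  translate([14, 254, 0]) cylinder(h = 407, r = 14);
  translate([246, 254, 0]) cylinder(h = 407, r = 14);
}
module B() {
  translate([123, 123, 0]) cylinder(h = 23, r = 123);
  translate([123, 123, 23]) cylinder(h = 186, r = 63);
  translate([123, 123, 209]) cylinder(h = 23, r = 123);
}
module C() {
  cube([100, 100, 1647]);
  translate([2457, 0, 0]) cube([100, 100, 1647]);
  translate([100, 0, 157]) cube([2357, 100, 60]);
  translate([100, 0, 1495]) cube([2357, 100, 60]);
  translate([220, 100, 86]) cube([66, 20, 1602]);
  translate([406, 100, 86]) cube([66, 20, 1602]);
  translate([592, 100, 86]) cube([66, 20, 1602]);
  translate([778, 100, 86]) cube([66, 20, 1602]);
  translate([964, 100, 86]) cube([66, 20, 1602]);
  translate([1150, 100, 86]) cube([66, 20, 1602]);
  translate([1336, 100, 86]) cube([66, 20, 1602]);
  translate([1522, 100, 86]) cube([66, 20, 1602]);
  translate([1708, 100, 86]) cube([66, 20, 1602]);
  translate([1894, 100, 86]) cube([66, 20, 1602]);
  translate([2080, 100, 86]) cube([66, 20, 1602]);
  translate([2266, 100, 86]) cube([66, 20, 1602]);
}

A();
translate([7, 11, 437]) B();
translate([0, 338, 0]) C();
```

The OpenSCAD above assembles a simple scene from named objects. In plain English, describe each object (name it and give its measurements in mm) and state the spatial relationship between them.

A is a four-legged stool. The seat is a 260×268×30 mm slab whose top surface is at z = 437 mm; four round legs, each 28 mm in diameter, run from the floor (z = 0) to the underside of the seat, each leg's axis is inset half a diameter from the nearest pair of seat edges (so the leg's bounding box is flush with the corner).

B is a spool: two coaxial disc flanges of radius 123 mm and thickness 23 mm, joined by a core cylinder of radius 63 mm and height 186 mm. The lower flange rests on z = 0 and the three cylinders share a vertical axis.

C is a fence section. Two 100×100 mm posts, 1647 mm tall, stand on the floor with a clear span of 2357 mm between their inner faces. Two horizontal rails of 100×60 mm section span the gap between the posts with their undersides at z = 157 mm and z = 1495 mm, flush with the posts' −y face. 12 pickets, each 66 mm wide, 20 mm thick and 1602 mm tall, are fixed to the +y face of the rails with their bottoms at z = 86 mm, evenly spaced across the span with equal gaps (rounded down to the nearest mm) at the −x end and between each pair — any rounding remainder accumulates at the +x end.

The spool is on top of the stool, centred. The fence section is on the floor beside the stool on its +y side.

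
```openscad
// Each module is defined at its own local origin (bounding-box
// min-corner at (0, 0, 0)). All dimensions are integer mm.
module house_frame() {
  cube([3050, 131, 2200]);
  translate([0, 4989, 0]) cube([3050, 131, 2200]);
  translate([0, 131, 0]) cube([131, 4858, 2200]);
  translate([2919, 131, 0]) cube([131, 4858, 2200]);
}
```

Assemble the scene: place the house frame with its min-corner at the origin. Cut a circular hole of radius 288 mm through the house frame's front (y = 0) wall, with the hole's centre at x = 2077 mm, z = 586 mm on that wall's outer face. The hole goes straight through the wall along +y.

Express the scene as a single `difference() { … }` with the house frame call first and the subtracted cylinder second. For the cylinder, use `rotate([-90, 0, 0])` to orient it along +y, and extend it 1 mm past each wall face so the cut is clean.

difference() {
  house_frame();
  translate([2077, -1, 586]) rotate([-90, 0, 0]) cylinder(h = 133, r = 288);
}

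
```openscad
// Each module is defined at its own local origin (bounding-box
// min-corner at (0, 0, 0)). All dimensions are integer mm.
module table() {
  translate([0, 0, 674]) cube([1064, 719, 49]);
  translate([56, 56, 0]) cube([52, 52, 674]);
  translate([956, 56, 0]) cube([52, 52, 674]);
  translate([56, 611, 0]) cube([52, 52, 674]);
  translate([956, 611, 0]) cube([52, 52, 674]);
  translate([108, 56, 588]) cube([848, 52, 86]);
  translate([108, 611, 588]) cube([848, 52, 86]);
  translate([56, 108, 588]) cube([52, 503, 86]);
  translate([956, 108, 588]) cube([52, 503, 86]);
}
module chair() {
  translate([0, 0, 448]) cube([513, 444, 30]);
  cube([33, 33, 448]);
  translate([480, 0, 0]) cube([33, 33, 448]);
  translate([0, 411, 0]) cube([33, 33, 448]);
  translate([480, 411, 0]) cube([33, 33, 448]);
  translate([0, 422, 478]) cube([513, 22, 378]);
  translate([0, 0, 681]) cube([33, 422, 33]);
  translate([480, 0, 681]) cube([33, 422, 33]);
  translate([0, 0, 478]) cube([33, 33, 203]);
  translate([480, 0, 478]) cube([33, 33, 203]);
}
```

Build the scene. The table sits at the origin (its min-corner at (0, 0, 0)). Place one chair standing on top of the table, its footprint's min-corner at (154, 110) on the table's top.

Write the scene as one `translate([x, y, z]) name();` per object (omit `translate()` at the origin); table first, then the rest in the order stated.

table();
translate([154, 110, 723]) chair();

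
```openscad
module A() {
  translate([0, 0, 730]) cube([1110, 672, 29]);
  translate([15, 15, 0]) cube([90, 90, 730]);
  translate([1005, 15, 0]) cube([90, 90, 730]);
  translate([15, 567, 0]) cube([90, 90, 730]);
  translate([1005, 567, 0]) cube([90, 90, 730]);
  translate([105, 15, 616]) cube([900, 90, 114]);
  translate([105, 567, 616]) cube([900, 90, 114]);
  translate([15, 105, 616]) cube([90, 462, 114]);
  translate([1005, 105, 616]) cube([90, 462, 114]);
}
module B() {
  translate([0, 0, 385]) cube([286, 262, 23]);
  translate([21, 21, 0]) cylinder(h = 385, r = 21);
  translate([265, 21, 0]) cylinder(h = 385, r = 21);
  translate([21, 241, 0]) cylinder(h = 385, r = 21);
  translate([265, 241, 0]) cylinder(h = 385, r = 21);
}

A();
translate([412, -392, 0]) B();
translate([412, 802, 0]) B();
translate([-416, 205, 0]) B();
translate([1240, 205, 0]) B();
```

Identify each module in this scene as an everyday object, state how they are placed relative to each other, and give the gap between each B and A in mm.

A is a table. B is a stool. Four stools sit around the table at the −y, +y, −x, +x sides. The gap between each stool and the table is 130 mm.

Each stool's nearest face is 130 mm from the table's bounding box.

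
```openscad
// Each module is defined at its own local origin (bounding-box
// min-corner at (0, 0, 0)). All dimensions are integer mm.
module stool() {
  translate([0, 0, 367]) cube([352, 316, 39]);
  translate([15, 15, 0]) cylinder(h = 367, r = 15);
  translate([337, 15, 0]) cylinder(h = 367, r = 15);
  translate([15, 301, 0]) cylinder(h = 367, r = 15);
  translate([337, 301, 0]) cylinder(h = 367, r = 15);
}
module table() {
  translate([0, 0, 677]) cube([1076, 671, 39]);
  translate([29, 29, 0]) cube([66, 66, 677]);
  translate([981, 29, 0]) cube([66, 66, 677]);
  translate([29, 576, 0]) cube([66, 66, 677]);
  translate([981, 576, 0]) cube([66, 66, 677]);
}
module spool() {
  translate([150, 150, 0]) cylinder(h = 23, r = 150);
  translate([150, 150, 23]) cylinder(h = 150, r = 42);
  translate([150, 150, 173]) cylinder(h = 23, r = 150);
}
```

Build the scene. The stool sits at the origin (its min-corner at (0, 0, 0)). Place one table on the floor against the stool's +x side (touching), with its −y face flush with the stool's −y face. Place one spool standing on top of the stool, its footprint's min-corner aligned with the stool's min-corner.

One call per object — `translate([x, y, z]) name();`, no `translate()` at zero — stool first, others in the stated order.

stool();
translate([352, 0, 0]) table();
translate([0, 0, 406]) spool();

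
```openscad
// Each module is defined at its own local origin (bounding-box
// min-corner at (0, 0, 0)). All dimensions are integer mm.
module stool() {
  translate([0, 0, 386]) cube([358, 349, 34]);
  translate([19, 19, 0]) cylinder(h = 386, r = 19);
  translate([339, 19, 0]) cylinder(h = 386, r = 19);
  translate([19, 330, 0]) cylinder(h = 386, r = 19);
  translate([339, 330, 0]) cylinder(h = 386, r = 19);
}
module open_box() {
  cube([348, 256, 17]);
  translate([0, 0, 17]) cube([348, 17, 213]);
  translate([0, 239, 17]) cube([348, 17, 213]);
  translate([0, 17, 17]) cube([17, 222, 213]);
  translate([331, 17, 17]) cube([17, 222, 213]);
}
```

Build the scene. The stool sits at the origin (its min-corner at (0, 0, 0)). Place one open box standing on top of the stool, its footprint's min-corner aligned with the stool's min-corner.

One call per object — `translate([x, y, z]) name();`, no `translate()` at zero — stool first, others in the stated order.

stool();
translate([0, 0, 420]) open_box();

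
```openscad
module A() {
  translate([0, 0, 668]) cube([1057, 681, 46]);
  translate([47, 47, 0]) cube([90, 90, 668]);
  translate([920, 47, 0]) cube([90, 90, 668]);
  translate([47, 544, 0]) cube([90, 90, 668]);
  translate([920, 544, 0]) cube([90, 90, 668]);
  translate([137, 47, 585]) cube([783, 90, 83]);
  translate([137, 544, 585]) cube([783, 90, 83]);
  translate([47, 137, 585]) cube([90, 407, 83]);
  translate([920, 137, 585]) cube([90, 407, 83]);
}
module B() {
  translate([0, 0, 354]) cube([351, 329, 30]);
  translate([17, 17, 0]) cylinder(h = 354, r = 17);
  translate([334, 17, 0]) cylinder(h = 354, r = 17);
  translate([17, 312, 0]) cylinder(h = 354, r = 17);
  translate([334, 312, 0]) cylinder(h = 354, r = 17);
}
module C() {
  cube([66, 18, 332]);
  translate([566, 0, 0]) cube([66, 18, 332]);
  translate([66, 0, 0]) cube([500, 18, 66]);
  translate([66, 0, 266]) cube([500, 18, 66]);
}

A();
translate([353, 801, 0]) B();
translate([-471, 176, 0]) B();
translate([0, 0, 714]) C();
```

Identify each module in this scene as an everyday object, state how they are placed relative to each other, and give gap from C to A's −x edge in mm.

A is a table. B is a stool. C is a picture frame. Two stools sit around the table at the +y, −x sides. The picture frame is on top of the table. The gap from the picture frame to the table's −x edge is 0 mm.

The picture frame's min-x is at 0; the table's min-x is 0; gap = 0 mm.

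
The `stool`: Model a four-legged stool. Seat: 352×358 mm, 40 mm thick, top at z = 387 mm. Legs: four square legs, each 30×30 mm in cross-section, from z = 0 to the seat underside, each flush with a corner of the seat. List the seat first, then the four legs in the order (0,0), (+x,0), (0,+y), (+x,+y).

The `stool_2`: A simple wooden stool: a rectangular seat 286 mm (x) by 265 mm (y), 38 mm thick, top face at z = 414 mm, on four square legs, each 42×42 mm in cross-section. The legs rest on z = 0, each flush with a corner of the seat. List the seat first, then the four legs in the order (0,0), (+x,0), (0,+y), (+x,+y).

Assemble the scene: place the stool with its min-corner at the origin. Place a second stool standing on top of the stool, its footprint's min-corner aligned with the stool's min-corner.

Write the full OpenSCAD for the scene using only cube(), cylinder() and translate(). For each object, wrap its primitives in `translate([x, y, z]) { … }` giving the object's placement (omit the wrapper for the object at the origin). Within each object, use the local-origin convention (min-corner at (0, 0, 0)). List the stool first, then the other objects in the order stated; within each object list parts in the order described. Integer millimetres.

translate([0, 0, 347]) cube([352, 358, 40]);
cube([30, 30, 347]);
translate([322, 0, 0]) cube([30, 30, 347]);
translate([0, 328, 0]) cube([30, 30, 347]);
translate([322, 328, 0]) cube([30, 30, 347]);
translate([0, 0, 387]) {
  translate([0, 0, 376]) cube([286, 265, 38]);
  cube([42, 42, 376]);
  translate([244, 0, 0]) cube([42, 42, 376]);
  translate([0, 223, 0]) cube([42, 42, 376]);
  translate([244, 223, 0]) cube([42, 42, 376]);
}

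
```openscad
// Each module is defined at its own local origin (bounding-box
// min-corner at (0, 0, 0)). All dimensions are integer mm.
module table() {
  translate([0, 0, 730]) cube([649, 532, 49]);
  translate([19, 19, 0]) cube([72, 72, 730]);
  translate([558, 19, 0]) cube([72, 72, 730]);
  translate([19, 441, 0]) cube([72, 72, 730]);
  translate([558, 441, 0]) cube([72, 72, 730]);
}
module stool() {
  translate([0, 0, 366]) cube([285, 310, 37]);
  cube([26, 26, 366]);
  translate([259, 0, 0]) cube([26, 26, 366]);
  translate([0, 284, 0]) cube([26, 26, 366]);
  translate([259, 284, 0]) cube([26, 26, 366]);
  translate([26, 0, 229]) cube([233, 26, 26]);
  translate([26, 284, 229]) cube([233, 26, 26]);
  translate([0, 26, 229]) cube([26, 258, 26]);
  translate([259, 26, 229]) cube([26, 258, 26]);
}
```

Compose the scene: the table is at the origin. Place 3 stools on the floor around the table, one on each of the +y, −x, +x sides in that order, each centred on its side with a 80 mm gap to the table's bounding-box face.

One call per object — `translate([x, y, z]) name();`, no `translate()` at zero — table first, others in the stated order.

table();
translate([182, 612, 0]) stool();
translate([-365, 111, 0]) stool();
translate([729, 111, 0]) stool();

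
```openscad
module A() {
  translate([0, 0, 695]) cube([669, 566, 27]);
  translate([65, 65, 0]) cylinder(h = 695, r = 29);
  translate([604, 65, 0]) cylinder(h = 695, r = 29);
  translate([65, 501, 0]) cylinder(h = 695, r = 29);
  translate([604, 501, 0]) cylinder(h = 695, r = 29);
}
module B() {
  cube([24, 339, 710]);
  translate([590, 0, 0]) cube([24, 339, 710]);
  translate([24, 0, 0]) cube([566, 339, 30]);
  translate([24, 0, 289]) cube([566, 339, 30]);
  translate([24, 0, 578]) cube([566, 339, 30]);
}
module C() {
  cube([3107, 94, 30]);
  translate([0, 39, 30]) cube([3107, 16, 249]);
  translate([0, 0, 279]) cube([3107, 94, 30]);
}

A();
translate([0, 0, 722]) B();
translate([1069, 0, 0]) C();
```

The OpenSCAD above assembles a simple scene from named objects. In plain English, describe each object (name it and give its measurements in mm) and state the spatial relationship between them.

A is a rectangular dining table. The top is 669×566×27 mm with its upper surface at z = 722 mm. It stands on four round legs of 58 mm diameter, each leg's bounding box inset 36 mm from the nearest pair of top edges, running from the floor to the underside of the top.

B is a bookshelf 614 mm wide overall, 339 mm deep and 710 mm tall. The two sides are 24 mm thick vertical panels. 3 horizontal shelves of 30 mm thickness span between the inner faces of the sides; the lowest shelf sits on the floor and shelves are stacked with a clear vertical gap of 259 mm between each pair.

C is an I-beam lying along x, 3107 mm long. Overall section height 309 mm. Two flanges 94 mm wide (y) and 30 mm thick, one on the floor and one at the top; a web 16 mm thick runs between them, centred on the flange width.

The bookshelf is on top of the table. The I-beam is on the floor beside the table on its +x side.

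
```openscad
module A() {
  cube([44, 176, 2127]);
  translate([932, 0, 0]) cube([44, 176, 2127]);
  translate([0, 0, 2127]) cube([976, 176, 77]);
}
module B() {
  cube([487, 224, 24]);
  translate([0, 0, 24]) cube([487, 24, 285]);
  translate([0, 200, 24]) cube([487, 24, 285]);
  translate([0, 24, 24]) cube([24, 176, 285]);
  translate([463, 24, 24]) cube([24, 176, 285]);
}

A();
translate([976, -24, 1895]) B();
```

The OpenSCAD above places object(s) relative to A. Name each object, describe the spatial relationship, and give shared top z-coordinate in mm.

A is a door frame. B is an open box. The open box is beside the door frame with their tops flush at z = 2204. The shared top z-coordinate is 2204 mm.

Both tops at z = 2204 mm.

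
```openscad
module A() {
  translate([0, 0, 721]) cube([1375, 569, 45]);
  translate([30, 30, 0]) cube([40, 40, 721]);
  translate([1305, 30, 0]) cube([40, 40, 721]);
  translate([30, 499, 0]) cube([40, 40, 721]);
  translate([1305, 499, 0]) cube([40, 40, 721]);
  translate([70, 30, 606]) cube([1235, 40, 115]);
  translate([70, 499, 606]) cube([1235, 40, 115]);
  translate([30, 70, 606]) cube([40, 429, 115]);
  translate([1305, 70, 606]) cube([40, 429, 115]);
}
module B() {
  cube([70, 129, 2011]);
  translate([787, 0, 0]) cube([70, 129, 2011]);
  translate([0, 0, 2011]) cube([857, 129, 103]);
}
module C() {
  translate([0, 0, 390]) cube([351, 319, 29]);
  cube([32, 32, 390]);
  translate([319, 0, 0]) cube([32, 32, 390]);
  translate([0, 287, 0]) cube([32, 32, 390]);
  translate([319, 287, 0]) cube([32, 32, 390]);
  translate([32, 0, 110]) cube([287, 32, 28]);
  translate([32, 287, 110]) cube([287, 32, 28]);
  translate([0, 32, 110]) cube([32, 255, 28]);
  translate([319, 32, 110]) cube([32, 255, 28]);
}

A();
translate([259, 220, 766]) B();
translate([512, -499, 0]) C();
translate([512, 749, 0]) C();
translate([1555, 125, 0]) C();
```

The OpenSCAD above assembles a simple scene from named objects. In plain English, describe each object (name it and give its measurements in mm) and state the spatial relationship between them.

A is a table with a 1375×569 mm rectangular top, 45 mm thick, top surface at z = 766 mm, supported by four 40×40 mm square legs, each inset 30 mm from the nearest pair of top edges, running from the floor. Four apron rails, 40 mm thick and 115 mm tall, run between adjacent legs with their top edges flush with the underside of the top and their outer faces flush with the legs' outer faces.

B is a door frame. The clear opening is 717 mm wide and 2011 mm high. Two 70 mm wide jambs, 129 mm deep, stand either side of the opening from the floor to the top of the opening. A 103 mm thick head sits across the top of both jambs, spanning the full outside width of the frame.

C is a simple wooden stool: a rectangular seat 351 mm (x) by 319 mm (y), 29 mm thick, top face at z = 419 mm, on four square legs, each 32×32 mm in cross-section. The legs rest on z = 0, each flush with a corner of the seat. Four stretchers, 32 mm wide and 28 mm tall, connect adjacent legs with their undersides at z = 110 mm, each running between the inner faces of the legs it joins and aligned with the legs' outer faces on the other axis.

The door frame is on top of the table, centred. Three stools sit around the table at the −y, +y, +x sides.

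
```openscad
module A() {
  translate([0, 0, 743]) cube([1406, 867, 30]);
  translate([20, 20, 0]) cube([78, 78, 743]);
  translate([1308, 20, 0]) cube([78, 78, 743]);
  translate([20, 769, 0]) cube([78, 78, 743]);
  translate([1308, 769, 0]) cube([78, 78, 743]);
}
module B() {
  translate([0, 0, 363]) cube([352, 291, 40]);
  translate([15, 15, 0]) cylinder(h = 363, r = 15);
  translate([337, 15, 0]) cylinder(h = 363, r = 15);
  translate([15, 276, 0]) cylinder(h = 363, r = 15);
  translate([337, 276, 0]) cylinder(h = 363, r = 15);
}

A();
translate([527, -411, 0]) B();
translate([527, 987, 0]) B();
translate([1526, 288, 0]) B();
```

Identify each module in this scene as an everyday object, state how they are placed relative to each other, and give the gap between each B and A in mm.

Each stool's nearest face is 120 mm from the table's bounding box.

A is a table. B is a stool. Three stools sit around the table at the −y, +y, +x sides. The gap between each stool and the table is 120 mm.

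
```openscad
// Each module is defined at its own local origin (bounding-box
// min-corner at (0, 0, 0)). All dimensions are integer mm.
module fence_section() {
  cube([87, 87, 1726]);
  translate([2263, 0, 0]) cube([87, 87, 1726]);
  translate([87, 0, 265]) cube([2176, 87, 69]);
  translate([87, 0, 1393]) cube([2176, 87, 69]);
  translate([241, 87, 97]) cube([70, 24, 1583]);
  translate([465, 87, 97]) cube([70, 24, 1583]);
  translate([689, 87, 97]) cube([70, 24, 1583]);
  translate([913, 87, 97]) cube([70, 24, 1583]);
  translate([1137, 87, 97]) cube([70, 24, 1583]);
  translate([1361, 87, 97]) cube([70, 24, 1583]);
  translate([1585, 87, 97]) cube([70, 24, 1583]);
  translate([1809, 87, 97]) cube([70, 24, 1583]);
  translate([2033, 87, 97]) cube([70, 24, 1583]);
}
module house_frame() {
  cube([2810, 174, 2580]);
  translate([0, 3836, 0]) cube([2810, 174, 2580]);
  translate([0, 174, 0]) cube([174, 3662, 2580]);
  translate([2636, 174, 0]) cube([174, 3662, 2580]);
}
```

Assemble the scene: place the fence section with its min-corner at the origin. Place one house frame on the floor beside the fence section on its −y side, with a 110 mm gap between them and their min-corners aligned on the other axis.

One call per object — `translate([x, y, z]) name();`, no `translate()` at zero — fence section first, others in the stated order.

fence_section();
translate([0, -4120, 0]) house_frame();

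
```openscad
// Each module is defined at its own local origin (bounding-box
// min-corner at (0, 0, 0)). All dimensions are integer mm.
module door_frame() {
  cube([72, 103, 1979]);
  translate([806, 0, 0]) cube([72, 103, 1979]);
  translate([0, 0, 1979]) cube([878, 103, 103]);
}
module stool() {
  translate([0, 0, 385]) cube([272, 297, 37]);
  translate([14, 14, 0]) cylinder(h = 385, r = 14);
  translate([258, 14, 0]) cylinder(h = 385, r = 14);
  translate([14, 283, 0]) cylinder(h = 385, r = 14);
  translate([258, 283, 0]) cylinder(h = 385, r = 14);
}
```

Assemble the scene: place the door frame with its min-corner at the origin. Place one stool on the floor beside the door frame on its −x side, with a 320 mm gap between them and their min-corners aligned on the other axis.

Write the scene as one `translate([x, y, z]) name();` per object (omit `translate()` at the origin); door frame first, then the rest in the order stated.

door_frame();
translate([-592, 0, 0]) stool();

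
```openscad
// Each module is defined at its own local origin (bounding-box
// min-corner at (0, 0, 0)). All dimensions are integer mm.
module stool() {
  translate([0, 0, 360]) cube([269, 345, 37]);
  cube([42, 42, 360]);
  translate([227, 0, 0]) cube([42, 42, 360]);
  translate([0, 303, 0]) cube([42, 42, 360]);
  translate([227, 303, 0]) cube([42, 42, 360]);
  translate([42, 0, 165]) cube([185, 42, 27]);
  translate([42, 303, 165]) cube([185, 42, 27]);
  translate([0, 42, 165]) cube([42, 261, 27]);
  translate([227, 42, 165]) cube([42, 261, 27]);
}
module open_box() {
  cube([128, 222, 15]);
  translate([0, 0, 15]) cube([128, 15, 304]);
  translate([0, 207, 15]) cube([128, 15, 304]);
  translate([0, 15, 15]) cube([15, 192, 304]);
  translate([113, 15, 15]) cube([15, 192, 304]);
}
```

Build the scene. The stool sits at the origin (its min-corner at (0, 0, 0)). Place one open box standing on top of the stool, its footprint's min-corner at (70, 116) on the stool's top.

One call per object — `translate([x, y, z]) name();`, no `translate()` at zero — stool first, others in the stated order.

stool();
translate([70, 116, 397]) open_box();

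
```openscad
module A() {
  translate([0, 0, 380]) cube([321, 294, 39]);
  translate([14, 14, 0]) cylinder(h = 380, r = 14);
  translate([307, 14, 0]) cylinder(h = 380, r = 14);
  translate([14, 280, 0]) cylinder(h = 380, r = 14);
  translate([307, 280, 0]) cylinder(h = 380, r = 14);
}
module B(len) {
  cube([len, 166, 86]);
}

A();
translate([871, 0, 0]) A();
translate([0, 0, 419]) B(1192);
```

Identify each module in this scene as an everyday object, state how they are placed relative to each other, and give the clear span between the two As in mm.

A is a stool. B is a beam. A beam spans the tops of two stools. The clear span between the two stools is 550 mm.

Second stool starts at x = 871; first ends at x = 321; clear span = 871 − 321 = 550 mm.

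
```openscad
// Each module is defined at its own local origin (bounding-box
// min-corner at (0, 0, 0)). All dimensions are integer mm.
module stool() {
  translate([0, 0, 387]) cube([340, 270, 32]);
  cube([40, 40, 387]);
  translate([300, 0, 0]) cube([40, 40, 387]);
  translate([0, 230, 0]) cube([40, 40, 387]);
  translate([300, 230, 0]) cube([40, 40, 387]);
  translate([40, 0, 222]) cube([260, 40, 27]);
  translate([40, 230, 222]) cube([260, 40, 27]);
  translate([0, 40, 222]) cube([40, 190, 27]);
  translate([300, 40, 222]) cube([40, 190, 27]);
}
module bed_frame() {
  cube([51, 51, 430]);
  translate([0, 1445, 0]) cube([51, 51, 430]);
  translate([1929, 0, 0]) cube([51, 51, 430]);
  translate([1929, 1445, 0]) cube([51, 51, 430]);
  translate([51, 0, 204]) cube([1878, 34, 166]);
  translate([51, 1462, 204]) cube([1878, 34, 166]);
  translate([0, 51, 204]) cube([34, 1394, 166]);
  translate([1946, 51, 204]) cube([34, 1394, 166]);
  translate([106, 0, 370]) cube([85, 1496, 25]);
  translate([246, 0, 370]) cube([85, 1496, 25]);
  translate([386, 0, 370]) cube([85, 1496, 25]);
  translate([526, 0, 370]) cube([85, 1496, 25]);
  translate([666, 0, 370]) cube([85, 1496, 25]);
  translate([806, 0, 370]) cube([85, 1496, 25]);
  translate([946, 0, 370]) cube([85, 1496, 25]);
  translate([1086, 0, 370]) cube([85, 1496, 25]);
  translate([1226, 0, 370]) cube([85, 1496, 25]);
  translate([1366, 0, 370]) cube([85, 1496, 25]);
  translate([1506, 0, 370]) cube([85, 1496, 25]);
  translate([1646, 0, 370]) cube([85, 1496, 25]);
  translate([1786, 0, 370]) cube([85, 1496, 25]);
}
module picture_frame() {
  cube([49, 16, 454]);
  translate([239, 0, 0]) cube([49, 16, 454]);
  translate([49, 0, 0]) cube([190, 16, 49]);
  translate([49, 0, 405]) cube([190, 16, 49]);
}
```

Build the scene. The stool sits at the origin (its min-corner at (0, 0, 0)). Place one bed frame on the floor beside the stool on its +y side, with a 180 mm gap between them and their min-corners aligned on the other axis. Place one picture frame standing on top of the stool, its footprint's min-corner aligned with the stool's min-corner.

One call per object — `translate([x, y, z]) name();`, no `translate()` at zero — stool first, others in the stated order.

stool();
translate([0, 450, 0]) bed_frame();
translate([0, 0, 419]) picture_frame();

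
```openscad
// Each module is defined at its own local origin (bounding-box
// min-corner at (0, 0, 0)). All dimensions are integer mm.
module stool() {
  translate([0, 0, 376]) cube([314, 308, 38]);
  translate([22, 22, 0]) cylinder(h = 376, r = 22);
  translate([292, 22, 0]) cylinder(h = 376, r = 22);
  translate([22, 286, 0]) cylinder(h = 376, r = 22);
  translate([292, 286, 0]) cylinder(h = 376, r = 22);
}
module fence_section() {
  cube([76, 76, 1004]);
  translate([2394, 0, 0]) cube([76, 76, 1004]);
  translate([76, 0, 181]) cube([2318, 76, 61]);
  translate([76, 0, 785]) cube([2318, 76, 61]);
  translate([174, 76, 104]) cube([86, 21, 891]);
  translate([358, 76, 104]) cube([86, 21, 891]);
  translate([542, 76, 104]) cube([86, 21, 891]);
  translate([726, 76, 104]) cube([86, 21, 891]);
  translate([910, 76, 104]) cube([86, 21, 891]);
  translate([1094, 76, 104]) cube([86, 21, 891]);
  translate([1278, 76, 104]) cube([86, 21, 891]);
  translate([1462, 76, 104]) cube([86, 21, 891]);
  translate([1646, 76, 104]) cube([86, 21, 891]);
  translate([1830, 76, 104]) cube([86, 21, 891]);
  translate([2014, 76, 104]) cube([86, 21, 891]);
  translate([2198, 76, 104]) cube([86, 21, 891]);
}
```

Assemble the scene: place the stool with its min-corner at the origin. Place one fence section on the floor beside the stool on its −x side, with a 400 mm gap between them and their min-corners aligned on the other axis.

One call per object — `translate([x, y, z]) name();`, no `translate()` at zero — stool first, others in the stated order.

stool();
translate([-2870, 0, 0]) fence_section();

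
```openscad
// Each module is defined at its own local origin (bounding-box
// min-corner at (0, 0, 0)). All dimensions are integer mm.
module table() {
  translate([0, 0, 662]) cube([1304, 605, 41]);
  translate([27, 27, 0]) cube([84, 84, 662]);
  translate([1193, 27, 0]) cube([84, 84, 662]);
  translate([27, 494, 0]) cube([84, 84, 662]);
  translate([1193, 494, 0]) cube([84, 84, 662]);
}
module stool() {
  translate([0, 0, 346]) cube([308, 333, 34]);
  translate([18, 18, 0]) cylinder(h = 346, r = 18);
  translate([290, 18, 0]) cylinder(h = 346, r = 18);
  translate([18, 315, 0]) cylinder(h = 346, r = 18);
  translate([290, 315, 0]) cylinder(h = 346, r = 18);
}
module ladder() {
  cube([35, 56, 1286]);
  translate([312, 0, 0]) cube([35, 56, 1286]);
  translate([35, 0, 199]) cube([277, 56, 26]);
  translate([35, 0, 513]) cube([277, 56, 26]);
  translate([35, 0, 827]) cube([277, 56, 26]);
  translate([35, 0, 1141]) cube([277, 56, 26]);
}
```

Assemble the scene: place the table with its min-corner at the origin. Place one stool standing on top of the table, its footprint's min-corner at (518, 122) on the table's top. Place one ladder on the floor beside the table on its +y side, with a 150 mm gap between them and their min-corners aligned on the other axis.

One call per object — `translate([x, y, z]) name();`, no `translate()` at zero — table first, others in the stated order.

table();
translate([518, 122, 703]) stool();
translate([0, 755, 0]) ladder();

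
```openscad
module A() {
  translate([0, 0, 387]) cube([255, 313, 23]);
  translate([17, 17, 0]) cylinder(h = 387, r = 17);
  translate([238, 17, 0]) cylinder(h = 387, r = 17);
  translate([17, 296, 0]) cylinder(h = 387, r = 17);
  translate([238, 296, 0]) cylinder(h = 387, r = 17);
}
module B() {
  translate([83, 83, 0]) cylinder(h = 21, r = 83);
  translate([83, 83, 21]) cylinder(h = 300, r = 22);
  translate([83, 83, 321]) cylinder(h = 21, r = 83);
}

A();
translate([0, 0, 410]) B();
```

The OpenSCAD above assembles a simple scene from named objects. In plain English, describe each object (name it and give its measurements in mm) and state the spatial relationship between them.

A is a simple wooden stool: a rectangular seat 255 mm (x) by 313 mm (y), 23 mm thick, top face at z = 410 mm, on four round legs, each 34 mm in diameter. The legs rest on z = 0, each leg's axis is inset half a diameter from the nearest pair of seat edges (so the leg's bounding box is flush with the corner).

B is a spool: two coaxial disc flanges of radius 83 mm and thickness 21 mm, joined by a core cylinder of radius 22 mm and height 300 mm. The lower flange rests on z = 0 and the three cylinders share a vertical axis.

The spool is on top of the stool.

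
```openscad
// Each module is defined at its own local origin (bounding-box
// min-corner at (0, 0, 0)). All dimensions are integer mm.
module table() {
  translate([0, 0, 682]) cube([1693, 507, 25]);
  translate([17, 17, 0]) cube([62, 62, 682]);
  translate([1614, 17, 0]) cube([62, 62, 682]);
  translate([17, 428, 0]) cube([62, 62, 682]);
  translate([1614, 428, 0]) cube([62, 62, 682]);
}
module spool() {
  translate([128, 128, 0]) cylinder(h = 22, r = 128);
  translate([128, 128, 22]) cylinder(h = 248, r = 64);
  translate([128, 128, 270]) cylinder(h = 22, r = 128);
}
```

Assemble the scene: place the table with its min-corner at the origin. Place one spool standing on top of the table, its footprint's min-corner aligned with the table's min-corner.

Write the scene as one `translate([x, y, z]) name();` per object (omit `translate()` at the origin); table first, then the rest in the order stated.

table();
translate([0, 0, 707]) spool();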